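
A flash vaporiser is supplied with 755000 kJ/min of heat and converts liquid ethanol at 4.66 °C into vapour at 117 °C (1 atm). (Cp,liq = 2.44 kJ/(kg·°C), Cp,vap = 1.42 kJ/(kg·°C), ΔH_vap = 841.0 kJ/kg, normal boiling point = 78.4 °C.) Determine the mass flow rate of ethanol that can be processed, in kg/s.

Δh = 2.44×(78.4−4.66) + 841.0 + 1.42×(117−78.4) = 1075.7 kJ/kg
Q = 755000 kJ/min = 12583 kJ/s = 12583 kJ/s
ṁ = Q/Δh = 12583 / 1075.7 = 11.697 kg/s

ṁ = 11.7 kg/s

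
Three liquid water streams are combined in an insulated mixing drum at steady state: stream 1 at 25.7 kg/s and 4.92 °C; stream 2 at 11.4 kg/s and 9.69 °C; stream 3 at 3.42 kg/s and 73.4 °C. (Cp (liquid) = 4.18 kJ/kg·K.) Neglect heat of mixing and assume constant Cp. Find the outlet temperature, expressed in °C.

Energy balance with Q = 0: Σ ṁᵢCp,ᵢ(T_out − Tᵢ) = 0
T_out = Σ ṁᵢCp,ᵢTᵢ / Σ ṁᵢCp,ᵢ
      = 2039.6 / 169.37 = 12.042 °C

T_out = 12.0 °C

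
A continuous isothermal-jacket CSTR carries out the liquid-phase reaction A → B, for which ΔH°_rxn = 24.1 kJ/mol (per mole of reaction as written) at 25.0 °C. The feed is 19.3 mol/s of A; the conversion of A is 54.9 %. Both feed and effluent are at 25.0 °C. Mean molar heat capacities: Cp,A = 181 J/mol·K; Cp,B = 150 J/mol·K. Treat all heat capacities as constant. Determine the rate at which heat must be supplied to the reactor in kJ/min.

Q_in = 15300 kJ/min

Extent of reaction ξ = 0.549 × 19.3 = 10.596 mol/s
Reaction term: ξ·ΔH°_rxn = 10.596 × 24.1 = 255.36 kJ/s
Q = ΔH = 255.36 kJ/s = 255.36 kW
Heat supplied = 15321 kJ/min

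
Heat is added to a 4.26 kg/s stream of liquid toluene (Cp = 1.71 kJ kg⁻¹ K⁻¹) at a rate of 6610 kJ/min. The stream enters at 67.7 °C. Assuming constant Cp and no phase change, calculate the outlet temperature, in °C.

Q = 6610 kJ/min = 110.17 kJ/s
ΔT = Q/(ṁ·Cp) = 110.17/(4.26×1.71) = 15.123 K
T_out = 67.7 + 15.123 = 82.823 °C

T_out = 82.8 °C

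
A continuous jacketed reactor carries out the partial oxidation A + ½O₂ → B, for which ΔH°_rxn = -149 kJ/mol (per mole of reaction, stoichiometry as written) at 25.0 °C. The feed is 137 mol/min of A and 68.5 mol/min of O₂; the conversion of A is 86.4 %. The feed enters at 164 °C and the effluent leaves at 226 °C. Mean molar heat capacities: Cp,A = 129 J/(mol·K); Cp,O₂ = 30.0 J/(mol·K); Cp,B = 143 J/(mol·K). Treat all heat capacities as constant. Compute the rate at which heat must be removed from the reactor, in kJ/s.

Q_out = 274 kJ/s

Extent of reaction ξ = 0.864 × 137 = 118.37 mol/min
Reaction term: ξ·ΔH°_rxn = 118.37 × -149 = -17637 kJ/min
Sensible, feed 164→25 °C: -2742.2 kJ/min
Outlet flows (mol/min): A 18.632, O₂ 9.316, B 118.37
Sensible, products 25→226 °C: 3941.5 kJ/min
Q = ΔH = -16437 kJ/min = -273.96 kW
Heat removed = 273.96 kJ/s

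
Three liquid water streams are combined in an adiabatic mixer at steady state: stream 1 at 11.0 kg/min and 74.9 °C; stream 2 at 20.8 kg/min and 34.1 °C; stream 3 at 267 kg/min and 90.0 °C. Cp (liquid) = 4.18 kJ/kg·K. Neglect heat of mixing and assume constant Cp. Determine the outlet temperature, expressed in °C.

No heat crosses the boundary, so H_out = H_in.
T_out = Σ ṁᵢCp,ᵢTᵢ / Σ ṁᵢCp,ᵢ
      = 106850 / 1249 = 85.553 °C

T_out = 85.6 °C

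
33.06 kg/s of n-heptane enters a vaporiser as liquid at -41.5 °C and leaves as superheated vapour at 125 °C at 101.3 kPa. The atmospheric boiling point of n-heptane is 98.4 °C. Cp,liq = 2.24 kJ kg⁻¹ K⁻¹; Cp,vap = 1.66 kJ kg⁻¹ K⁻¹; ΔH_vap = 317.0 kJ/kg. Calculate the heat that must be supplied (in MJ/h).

liquid -41.5→98.4 °C: 313.38 kJ/kg
vaporisation at 98.4 °C: 317 kJ/kg
vapour 98.4→125 °C: 44.156 kJ/kg
Δh = 313.38 + 317 + 44.156 = 674.53 kJ/kg
Q = ṁ·Δh = 33.06 kg/s × 674.53 kJ/kg = 22300 kJ/s
|Q| = 22300 kW = 80280 MJ/h

Q = 80300 MJ/h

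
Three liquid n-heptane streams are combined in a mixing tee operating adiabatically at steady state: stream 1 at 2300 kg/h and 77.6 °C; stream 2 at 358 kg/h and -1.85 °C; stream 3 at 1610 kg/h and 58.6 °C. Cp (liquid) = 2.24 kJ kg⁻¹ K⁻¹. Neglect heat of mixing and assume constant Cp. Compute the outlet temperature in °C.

T_out = 63.8 °C

Adiabatic, steady state ⇒ Σ ṁᵢCp,ᵢ(T_out − Tᵢ) = 0
Σ ṁᵢCp,ᵢTᵢ = 2300×2.24×77.6 + 358×2.24×-1.85 + 1610×2.24×58.6 = 609650
Σ ṁᵢCp,ᵢ = 2300×2.24 + 358×2.24 + 1610×2.24 = 9560.3
T_out = 609650 / 9560.3 = 63.768 °C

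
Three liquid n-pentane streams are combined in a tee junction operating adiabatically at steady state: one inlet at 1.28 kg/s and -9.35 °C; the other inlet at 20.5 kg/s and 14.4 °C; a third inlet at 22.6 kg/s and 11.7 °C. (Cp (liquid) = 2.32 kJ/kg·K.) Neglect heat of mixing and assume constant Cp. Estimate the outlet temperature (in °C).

T_out = 12.3 °C

Adiabatic, steady state ⇒ Σ ṁᵢCp,ᵢ(T_out − Tᵢ) = 0
T_out = Σ ṁᵢCp,ᵢTᵢ / Σ ṁᵢCp,ᵢ
      = 1270.6 / 102.96 = 12.34 °C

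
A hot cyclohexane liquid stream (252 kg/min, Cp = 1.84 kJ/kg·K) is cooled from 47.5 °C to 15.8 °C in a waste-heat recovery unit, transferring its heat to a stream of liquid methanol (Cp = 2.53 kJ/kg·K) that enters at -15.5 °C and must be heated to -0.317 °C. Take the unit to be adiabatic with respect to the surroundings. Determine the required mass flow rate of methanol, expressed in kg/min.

Heat released by hot stream: Q = 252 × 1.84 × (47.5 − 15.8) = 14699 kJ/min
Energy balance on cold side (adiabatic exchanger): Q = ṁ_c·Cp_c·(T_c,out − T_c,in)
ṁ_c = 14699 / [2.53 × (-0.317 − -15.5)] = 382.65 kg/min

ṁ_c = 383 kg/min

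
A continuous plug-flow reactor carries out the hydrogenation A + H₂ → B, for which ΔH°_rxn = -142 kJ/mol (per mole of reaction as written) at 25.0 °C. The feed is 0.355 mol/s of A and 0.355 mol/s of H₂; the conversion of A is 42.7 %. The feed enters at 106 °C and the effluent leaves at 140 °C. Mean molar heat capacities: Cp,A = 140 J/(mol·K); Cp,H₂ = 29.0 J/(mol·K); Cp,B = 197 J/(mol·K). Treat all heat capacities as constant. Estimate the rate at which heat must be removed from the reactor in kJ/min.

Q_out = 1140 kJ/min

Extent of reaction ξ = 0.427 × 0.355 = 0.15158 mol/s
Reaction term: ξ·ΔH°_rxn = 0.15158 × -142 = -21.525 kJ/s
Sensible, feed 106→25 °C: -4.8596 kJ/s
Outlet flows (mol/s): A 0.20341, H₂ 0.20341, B 0.15158
Sensible, products 25→140 °C: 7.3875 kJ/s
Q = ΔH = -18.997 kJ/s = -18.997 kW
Heat removed = 1139.8 kJ/min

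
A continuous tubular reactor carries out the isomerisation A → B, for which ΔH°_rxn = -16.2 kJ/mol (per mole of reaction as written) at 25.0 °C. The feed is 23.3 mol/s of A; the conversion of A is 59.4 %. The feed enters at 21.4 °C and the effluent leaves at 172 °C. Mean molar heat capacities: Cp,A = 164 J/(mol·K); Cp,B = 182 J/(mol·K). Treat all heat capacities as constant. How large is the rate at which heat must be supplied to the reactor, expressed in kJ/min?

Extent of reaction ξ = 0.594 × 23.3 = 13.84 mol/s
Reaction term: ξ·ΔH°_rxn = 13.84 × -16.2 = -224.21 kJ/s
Sensible, feed 21.4→25 °C: 13.756 kJ/s
Outlet flows (mol/s): A 9.4598, B 13.84
Sensible, products 25→172 °C: 598.34 kJ/s
Q = ΔH = 387.88 kJ/s = 387.88 kW
Heat supplied = 23273 kJ/min

Q_in = 23300 kJ/min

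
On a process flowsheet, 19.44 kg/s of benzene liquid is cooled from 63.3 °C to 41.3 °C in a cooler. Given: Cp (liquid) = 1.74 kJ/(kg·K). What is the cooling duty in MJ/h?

Q_c = 2680 MJ/h

Q = ṁ·Cp·ΔT = 19.44 × 1.74 × (41.3 − 63.3) = -744.16 kJ/s
Cooling duty = 2679 MJ/h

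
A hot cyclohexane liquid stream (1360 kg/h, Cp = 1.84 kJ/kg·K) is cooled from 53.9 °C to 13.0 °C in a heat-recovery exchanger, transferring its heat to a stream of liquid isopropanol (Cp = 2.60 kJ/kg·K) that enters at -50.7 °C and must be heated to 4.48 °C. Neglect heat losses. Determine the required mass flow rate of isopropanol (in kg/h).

ṁ_c = 713 kg/h

Heat released by hot stream: Q = 1360 × 1.84 × (53.9 − 13.0) = 102350 kJ/h
Energy balance on cold side (adiabatic exchanger): Q = ṁ_c·Cp_c·(T_c,out − T_c,in)
ṁ_c = 102350 / [2.60 × (4.48 − -50.7)] = 713.39 kg/h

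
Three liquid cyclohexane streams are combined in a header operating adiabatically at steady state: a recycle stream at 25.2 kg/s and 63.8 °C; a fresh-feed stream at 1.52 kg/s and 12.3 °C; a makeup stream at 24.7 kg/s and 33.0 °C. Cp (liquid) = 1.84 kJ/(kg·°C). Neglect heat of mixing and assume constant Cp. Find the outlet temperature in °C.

Adiabatic, steady state ⇒ Σ ṁᵢCp,ᵢ(T_out − Tᵢ) = 0
Σ ṁᵢCp,ᵢTᵢ = 25.2×1.84×63.8 + 1.52×1.84×12.3 + 24.7×1.84×33.0 = 4492.5
Σ ṁᵢCp,ᵢ = 25.2×1.84 + 1.52×1.84 + 24.7×1.84 = 94.613
T_out = 4492.5 / 94.613 = 47.483 °C

T_out = 47.5 °C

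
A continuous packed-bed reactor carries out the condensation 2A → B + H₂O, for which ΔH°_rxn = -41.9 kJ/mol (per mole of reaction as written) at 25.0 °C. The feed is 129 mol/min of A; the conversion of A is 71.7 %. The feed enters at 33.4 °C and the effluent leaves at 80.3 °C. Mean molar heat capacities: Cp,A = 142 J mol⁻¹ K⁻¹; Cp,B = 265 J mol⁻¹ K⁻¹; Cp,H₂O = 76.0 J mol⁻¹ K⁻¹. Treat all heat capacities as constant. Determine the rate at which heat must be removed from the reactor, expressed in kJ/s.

Extent of reaction ξ = 0.717 × 129 / 2 = 46.246 mol/min
Reaction term: ξ·ΔH°_rxn = 46.246 × -41.9 = -1937.7 kJ/min
Sensible, feed 33.4→25 °C: -153.87 kJ/min
Outlet flows (mol/min): A 36.507, B 46.246, H₂O 46.246
Sensible, products 25→80.3 °C: 1158.8 kJ/min
Q = ΔH = -932.84 kJ/min = -15.547 kW
Heat removed = 15.547 kJ/s

Q_out = 15.5 kJ/s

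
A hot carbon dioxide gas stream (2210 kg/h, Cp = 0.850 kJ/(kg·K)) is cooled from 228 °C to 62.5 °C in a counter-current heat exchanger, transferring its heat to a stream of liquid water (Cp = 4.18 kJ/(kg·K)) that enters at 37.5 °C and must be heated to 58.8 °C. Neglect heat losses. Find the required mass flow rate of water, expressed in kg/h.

ṁ_c = 3490 kg/h

Heat released by hot stream: Q = 2210 × 0.850 × (228 − 62.5) = 310890 kJ/h
Energy balance on cold side (adiabatic exchanger): Q = ṁ_c·Cp_c·(T_c,out − T_c,in)
ṁ_c = 310890 / [4.18 × (58.8 − 37.5)] = 3491.8 kg/h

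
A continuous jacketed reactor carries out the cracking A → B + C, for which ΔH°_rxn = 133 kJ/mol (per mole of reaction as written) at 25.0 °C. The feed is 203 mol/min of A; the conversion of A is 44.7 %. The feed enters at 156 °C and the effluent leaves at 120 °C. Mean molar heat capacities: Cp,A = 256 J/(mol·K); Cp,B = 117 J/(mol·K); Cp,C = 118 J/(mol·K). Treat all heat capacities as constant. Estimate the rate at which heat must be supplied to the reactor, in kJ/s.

Extent of reaction ξ = 0.447 × 203 = 90.741 mol/min
Reaction term: ξ·ΔH°_rxn = 90.741 × 133 = 12069 kJ/min
Sensible, feed 156→25 °C: -6807.8 kJ/min
Outlet flows (mol/min): A 112.26, B 90.741, C 90.741
Sensible, products 25→120 °C: 4755.9 kJ/min
Q = ΔH = 10017 kJ/min = 166.94 kW
Heat supplied = 166.94 kJ/s

Q_in = 167 kJ/s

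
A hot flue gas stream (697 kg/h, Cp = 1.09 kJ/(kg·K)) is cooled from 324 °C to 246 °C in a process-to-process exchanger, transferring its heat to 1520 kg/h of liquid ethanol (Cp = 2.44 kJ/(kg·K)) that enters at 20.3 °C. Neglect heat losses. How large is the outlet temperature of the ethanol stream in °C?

Heat released by hot stream: Q = 697 × 1.09 × (324 − 246) = 59259 kJ/h
Energy balance on cold side (adiabatic exchanger): Q = ṁ_c·Cp_c·(T_c,out − T_c,in)
T_c,out = 20.3 + 59259/(1520 × 2.44) = 36.278 °C

T_c,out = 36.3 °C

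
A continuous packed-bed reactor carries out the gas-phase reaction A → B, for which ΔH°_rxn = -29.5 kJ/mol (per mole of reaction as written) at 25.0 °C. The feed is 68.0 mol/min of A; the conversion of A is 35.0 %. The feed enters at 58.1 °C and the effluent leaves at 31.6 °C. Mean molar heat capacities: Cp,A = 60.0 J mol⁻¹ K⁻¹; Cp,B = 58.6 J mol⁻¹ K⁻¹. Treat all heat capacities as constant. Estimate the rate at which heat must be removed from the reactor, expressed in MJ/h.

Q_out = 48.6 MJ/h

Extent of reaction ξ = 0.350 × 68.0 = 23.8 mol/min
Reaction term: ξ·ΔH°_rxn = 23.8 × -29.5 = -702.1 kJ/min
Sensible, feed 58.1→25 °C: -135.05 kJ/min
Outlet flows (mol/min): A 44.2, B 23.8
Sensible, products 25→31.6 °C: 26.708 kJ/min
Q = ΔH = -810.44 kJ/min = -13.507 kW
Heat removed = 48.626 MJ/h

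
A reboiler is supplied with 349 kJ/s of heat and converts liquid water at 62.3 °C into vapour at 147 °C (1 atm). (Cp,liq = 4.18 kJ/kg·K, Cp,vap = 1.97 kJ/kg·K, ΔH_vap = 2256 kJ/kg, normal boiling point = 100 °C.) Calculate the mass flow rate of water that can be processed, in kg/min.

ṁ = 8.36 kg/min

Δh = 4.18×(100−62.3) + 2256 + 1.97×(147−100) = 2506.2 kJ/kg
Q = 349 kJ/s = 349 kJ/s = 20940 kJ/min
ṁ = Q/Δh = 20940 / 2506.2 = 8.3554 kg/min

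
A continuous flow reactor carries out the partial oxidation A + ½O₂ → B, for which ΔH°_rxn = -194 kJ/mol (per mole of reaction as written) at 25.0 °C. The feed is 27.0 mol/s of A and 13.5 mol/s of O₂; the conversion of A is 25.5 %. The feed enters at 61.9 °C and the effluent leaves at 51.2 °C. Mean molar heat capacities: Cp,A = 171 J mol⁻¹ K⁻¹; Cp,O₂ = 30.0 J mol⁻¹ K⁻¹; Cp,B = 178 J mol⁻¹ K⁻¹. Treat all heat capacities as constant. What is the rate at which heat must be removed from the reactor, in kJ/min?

Extent of reaction ξ = 0.255 × 27.0 = 6.885 mol/s
Reaction term: ξ·ΔH°_rxn = 6.885 × -194 = -1335.7 kJ/s
Sensible, feed 61.9→25 °C: -185.31 kJ/s
Outlet flows (mol/s): A 20.115, O₂ 10.058, B 6.885
Sensible, products 25→51.2 °C: 130.13 kJ/s
Q = ΔH = -1390.9 kJ/s = -1390.9 kW
Heat removed = 83452 kJ/min

Q_out = 83500 kJ/min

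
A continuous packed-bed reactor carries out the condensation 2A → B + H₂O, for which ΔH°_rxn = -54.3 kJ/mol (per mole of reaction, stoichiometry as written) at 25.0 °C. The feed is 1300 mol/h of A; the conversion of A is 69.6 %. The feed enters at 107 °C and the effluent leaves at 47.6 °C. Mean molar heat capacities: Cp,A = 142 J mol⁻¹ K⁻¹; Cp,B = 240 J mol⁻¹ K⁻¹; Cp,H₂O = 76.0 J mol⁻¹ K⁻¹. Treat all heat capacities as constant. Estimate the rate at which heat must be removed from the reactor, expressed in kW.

Q_out = 9.78 kW

Extent of reaction ξ = 0.696 × 1300 / 2 = 452.4 mol/h
Reaction term: ξ·ΔH°_rxn = 452.4 × -54.3 = -24565 kJ/h
Sensible, feed 107→25 °C: -15137 kJ/h
Outlet flows (mol/h): A 395.2, B 452.4, H₂O 452.4
Sensible, products 25→47.6 °C: 4499.1 kJ/h
Q = ΔH = -35203 kJ/h = -9.7787 kW
Heat removed = 9.7787 kW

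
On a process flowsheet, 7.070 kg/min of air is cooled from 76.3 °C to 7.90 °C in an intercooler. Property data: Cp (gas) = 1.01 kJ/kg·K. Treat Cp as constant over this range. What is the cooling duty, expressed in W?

Q_c = 8140 W

Q = ṁ·Cp·ΔT = 7.070 × 1.01 × (7.90 − 76.3) = -488.42 kJ/min
Converting: 488.42 / 60 s = 8.1404 kW
Cooling duty = 8140.4 W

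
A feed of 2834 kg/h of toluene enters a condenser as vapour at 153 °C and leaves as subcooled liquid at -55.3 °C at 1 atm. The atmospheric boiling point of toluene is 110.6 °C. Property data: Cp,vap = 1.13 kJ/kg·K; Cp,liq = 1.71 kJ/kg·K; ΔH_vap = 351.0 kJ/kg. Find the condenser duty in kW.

Q_c = 537 kW

vapour 153→110.6 °C: -47.912 kJ/kg
condensation at 110.6 °C: -351 kJ/kg
liquid 110.6→-55.3 °C: -283.69 kJ/kg
Δh = -47.912 + -351 + -283.69 = -682.6 kJ/kg
Q = ṁ·Δh = 2834 kg/h × -682.6 kJ/kg = -1.9345e+06 kJ/h
|Q| = 537.36 kW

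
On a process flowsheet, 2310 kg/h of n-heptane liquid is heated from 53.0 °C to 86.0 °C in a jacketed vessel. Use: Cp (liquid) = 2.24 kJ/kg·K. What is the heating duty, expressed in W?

Q = 47400 W

Q = ṁ·Cp·ΔT = 2310 × 2.24 × (86.0 − 53.0) = 170760 kJ/h
Converting: 170760 / 3600 s = 47.432 kW
Heating duty = 47432 W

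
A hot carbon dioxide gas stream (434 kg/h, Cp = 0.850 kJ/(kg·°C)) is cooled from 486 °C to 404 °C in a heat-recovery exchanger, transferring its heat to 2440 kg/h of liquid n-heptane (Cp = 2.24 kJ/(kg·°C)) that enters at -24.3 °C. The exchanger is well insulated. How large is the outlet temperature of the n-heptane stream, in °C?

T_c,out = -18.8 °C

Heat released by hot stream: Q = 434 × 0.850 × (486 − 404) = 30250 kJ/h
Energy balance on cold side (adiabatic exchanger): Q = ṁ_c·Cp_c·(T_c,out − T_c,in)
T_c,out = -24.3 + 30250/(2440 × 2.24) = -18.765 °C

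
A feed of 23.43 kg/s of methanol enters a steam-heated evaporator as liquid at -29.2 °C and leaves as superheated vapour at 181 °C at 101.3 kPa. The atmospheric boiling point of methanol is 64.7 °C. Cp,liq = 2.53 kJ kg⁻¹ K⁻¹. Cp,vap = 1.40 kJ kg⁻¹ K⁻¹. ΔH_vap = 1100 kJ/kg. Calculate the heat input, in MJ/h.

Q = 127000 MJ/h

liquid -29.2→64.7 °C: 237.57 kJ/kg
vaporisation at 64.7 °C: 1100 kJ/kg
vapour 64.7→181 °C: 162.82 kJ/kg
Δh = 237.57 + 1100 + 162.82 = 1500.4 kJ/kg
Q = ṁ·Δh = 23.43 kg/s × 1500.4 kJ/kg = 35154 kJ/s
|Q| = 35154 kW = 126550 MJ/h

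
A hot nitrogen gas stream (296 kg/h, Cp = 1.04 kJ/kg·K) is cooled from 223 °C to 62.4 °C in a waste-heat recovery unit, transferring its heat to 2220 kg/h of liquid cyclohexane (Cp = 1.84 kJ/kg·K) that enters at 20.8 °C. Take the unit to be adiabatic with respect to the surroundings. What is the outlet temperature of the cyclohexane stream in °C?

Heat released by hot stream: Q = 296 × 1.04 × (223 − 62.4) = 49439 kJ/h
Energy balance on cold side (adiabatic exchanger): Q = ṁ_c·Cp_c·(T_c,out − T_c,in)
T_c,out = 20.8 + 49439/(2220 × 1.84) = 32.903 °C

T_c,out = 32.9 °C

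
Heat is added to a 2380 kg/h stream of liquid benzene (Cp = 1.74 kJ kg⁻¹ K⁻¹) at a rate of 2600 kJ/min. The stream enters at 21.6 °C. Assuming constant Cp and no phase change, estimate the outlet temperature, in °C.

Q = 2600 kJ/min = 156000 kJ/h
ΔT = Q/(ṁ·Cp) = 156000/(2380×1.74) = 37.67 K
T_out = 21.6 + 37.67 = 59.27 °C

T_out = 59.3 °C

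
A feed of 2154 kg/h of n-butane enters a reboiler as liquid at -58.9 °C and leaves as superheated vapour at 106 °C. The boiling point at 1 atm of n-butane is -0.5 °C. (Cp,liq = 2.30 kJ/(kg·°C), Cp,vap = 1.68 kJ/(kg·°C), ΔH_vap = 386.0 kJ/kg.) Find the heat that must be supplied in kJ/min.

liquid -58.9→-0.5 °C: 134.32 kJ/kg
vaporisation at -0.5 °C: 386 kJ/kg
vapour -0.5→106 °C: 178.92 kJ/kg
Δh = 134.32 + 386 + 178.92 = 699.24 kJ/kg
Q = ṁ·Δh = 2154 kg/h × 699.24 kJ/kg = 1.5062e+06 kJ/h
|Q| = 418.38 kW = 25103 kJ/min

Q = 25100 kJ/min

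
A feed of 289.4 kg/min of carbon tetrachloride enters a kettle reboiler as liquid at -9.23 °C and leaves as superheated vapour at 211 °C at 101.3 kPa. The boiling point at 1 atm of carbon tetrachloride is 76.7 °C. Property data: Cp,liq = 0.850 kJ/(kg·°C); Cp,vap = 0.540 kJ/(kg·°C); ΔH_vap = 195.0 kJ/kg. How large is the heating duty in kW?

liquid -9.23→76.7 °C: 73.041 kJ/kg
vaporisation at 76.7 °C: 195 kJ/kg
vapour 76.7→211 °C: 72.522 kJ/kg
Δh = 73.041 + 195 + 72.522 = 340.56 kJ/kg
Q = ṁ·Δh = 289.4 kg/min × 340.56 kJ/kg = 98559 kJ/min
|Q| = 1642.6 kW

Q = 1640 kW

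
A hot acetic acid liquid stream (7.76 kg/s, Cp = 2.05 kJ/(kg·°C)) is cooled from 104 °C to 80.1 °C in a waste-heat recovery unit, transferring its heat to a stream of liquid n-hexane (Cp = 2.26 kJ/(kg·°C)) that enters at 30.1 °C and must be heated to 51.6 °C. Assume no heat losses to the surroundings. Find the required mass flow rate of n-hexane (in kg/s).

Heat released by hot stream: Q = 7.76 × 2.05 × (104 − 80.1) = 380.2 kJ/s
Energy balance on cold side (adiabatic exchanger): Q = ṁ_c·Cp_c·(T_c,out − T_c,in)
ṁ_c = 380.2 / [2.26 × (51.6 − 30.1)] = 7.8247 kg/s

ṁ_c = 7.82 kg/s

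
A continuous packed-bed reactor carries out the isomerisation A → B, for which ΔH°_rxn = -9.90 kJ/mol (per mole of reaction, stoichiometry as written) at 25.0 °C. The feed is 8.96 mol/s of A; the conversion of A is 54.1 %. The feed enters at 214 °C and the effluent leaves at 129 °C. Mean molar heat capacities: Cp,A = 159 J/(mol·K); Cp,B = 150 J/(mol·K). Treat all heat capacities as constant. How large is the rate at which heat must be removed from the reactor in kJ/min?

Q_out = 10400 kJ/min

Extent of reaction ξ = 0.541 × 8.96 = 4.8474 mol/s
Reaction term: ξ·ΔH°_rxn = 4.8474 × -9.90 = -47.989 kJ/s
Sensible, feed 214→25 °C: -269.26 kJ/s
Outlet flows (mol/s): A 4.1126, B 4.8474
Sensible, products 25→129 °C: 143.63 kJ/s
Q = ΔH = -173.62 kJ/s = -173.62 kW
Heat removed = 10417 kJ/min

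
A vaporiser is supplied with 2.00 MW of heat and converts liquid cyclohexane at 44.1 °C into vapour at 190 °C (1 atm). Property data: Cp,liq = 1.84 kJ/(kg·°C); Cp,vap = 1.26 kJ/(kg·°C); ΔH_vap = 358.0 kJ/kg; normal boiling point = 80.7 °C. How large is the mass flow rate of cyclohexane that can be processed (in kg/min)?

Δh = 1.84×(80.7−44.1) + 358.0 + 1.26×(190−80.7) = 563.06 kJ/kg
Q = 2.00 MW = 2000 kJ/s = 120000 kJ/min
ṁ = Q/Δh = 120000 / 563.06 = 213.12 kg/min

ṁ = 213 kg/min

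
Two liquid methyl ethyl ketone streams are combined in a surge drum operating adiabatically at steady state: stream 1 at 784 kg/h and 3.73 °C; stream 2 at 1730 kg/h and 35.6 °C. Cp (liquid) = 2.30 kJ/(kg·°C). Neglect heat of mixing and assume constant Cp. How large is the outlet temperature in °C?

Adiabatic, steady state ⇒ Σ ṁᵢCp,ᵢ(T_out − Tᵢ) = 0
Σ ṁᵢCp,ᵢTᵢ = 784×2.30×3.73 + 1730×2.30×35.6 = 148380
Σ ṁᵢCp,ᵢ = 784×2.30 + 1730×2.30 = 5782.2
T_out = 148380 / 5782.2 = 25.661 °C

T_out = 25.7 °C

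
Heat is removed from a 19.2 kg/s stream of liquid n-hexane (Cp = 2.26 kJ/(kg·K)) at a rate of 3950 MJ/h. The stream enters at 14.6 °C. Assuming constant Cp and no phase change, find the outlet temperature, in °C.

T_out = -10.7 °C

Q = 3950 MJ/h = 1097.2 kJ/s
ΔT = Q/(ṁ·Cp) = 1097.2/(19.2×2.26) = 25.286 K
T_out = 14.6 − 25.286 = -10.686 °C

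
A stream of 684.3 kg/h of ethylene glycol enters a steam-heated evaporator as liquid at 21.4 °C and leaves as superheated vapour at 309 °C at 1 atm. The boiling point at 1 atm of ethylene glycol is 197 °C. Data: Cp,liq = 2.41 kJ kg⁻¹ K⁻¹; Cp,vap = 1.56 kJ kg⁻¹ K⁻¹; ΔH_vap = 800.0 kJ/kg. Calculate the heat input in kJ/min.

Q = 15900 kJ/min

liquid 21.4→197 °C: 423.2 kJ/kg
vaporisation at 197 °C: 800 kJ/kg
vapour 197→309 °C: 174.72 kJ/kg
Δh = 423.2 + 800 + 174.72 = 1397.9 kJ/kg
Q = ṁ·Δh = 684.3 kg/h × 1397.9 kJ/kg = 956590 kJ/h
|Q| = 265.72 kW = 15943 kJ/min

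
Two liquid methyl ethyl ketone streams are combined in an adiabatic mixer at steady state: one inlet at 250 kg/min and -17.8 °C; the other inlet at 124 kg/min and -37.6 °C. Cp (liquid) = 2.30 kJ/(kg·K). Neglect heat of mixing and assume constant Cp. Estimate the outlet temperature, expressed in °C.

T_out = -24.4 °C

Energy balance with Q = 0: Σ ṁᵢCp,ᵢ(T_out − Tᵢ) = 0
T_out = Σ ṁᵢCp,ᵢTᵢ / Σ ṁᵢCp,ᵢ
      = -20959 / 860.2 = -24.365 °C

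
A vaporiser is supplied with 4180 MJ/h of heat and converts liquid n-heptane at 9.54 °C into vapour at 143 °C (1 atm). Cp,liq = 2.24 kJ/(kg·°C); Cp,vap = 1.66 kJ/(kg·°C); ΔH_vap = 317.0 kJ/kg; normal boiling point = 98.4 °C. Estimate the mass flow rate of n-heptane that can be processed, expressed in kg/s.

Δh = 2.24×(98.4−9.54) + 317.0 + 1.66×(143−98.4) = 590.08 kJ/kg
Q = 4180 MJ/h = 1161.1 kJ/s = 1161.1 kJ/s
ṁ = Q/Δh = 1161.1 / 590.08 = 1.9677 kg/s

ṁ = 1.97 kg/s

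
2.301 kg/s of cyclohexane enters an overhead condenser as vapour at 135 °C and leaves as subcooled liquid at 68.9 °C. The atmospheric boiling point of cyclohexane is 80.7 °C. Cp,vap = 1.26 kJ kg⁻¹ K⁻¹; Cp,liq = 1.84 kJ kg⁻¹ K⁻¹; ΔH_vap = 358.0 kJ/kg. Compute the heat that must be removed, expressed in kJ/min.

Q_c = 61900 kJ/min

vapour 135→80.7 °C: -68.418 kJ/kg
condensation at 80.7 °C: -358 kJ/kg
liquid 80.7→68.9 °C: -21.712 kJ/kg
Δh = -68.418 + -358 + -21.712 = -448.13 kJ/kg
Q = ṁ·Δh = 2.301 kg/s × -448.13 kJ/kg = -1031.1 kJ/s
|Q| = 1031.1 kW = 61869 kJ/min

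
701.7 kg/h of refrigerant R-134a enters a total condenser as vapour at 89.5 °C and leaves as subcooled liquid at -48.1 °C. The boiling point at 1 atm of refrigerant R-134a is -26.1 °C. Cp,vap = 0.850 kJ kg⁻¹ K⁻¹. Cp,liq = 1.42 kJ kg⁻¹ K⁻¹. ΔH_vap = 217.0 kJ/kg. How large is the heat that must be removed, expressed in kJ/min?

vapour 89.5→-26.1 °C: -98.26 kJ/kg
condensation at -26.1 °C: -217 kJ/kg
liquid -26.1→-48.1 °C: -31.24 kJ/kg
Δh = -98.26 + -217 + -31.24 = -346.5 kJ/kg
Q = ṁ·Δh = 701.7 kg/h × -346.5 kJ/kg = -243140 kJ/h
|Q| = 67.539 kW = 4052.3 kJ/min

Q_c = 4050 kJ/min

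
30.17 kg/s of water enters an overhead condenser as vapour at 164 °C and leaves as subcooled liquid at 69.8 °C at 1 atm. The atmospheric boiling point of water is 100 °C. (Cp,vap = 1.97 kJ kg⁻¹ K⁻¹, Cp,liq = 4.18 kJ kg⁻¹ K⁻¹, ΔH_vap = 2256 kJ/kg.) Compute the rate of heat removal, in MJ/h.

vapour 164→100 °C: -126.08 kJ/kg
condensation at 100 °C: -2256 kJ/kg
liquid 100→69.8 °C: -126.24 kJ/kg
Δh = -126.08 + -2256 + -126.24 = -2508.3 kJ/kg
Q = ṁ·Δh = 30.17 kg/s × -2508.3 kJ/kg = -75676 kJ/s
|Q| = 75676 kW = 272430 MJ/h

Q_c = 272000 MJ/h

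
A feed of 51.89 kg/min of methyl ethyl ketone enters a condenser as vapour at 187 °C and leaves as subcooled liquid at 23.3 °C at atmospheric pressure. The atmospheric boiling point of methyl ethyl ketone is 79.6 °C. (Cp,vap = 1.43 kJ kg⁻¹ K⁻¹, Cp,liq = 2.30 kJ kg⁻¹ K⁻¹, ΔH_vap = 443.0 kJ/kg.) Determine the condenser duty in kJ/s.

vapour 187→79.6 °C: -153.58 kJ/kg
condensation at 79.6 °C: -443 kJ/kg
liquid 79.6→23.3 °C: -129.49 kJ/kg
Δh = -153.58 + -443 + -129.49 = -726.07 kJ/kg
Q = ṁ·Δh = 51.89 kg/min × -726.07 kJ/kg = -37676 kJ/min
|Q| = 627.93 kW

Q_c = 628 kJ/s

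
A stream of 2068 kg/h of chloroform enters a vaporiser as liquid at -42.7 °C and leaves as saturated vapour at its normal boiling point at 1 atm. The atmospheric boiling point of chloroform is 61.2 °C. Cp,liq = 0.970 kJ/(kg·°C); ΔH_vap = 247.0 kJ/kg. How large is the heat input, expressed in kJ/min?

Q = 12000 kJ/min

liquid -42.7→61.2 °C: 100.78 kJ/kg
vaporisation at 61.2 °C: 247 kJ/kg
Δh = 100.78 + 247 = 347.78 kJ/kg
Q = ṁ·Δh = 2068 kg/h × 347.78 kJ/kg = 719220 kJ/h
|Q| = 199.78 kW = 11987 kJ/min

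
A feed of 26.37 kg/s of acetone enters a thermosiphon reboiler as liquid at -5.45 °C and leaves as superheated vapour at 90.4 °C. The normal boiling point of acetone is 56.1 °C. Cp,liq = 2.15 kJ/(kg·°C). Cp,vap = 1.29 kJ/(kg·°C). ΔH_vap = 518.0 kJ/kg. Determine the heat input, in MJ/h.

liquid -5.45→56.1 °C: 132.33 kJ/kg
vaporisation at 56.1 °C: 518 kJ/kg
vapour 56.1→90.4 °C: 44.247 kJ/kg
Δh = 132.33 + 518 + 44.247 = 694.58 kJ/kg
Q = ṁ·Δh = 26.37 kg/s × 694.58 kJ/kg = 18316 kJ/s
|Q| = 18316 kW = 65938 MJ/h

Q = 65900 MJ/h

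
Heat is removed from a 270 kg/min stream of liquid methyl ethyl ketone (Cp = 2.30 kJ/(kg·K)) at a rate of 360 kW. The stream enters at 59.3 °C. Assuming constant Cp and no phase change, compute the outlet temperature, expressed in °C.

Q = 360 kW = 21600 kJ/min
ΔT = Q/(ṁ·Cp) = 21600/(270×2.30) = 34.783 K
T_out = 59.3 − 34.783 = 24.517 °C

T_out = 24.5 °C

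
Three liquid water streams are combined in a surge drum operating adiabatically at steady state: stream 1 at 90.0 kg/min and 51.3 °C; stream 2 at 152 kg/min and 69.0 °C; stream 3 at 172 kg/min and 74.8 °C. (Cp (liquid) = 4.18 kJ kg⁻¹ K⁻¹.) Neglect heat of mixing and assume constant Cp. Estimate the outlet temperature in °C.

Energy balance with Q = 0: Σ ṁᵢCp,ᵢ(T_out − Tᵢ) = 0
Σ ṁᵢCp,ᵢTᵢ = 90.0×4.18×51.3 + 152×4.18×69.0 + 172×4.18×74.8 = 116920
Σ ṁᵢCp,ᵢ = 90.0×4.18 + 152×4.18 + 172×4.18 = 1730.5
T_out = 116920 / 1730.5 = 67.562 °C

T_out = 67.6 °C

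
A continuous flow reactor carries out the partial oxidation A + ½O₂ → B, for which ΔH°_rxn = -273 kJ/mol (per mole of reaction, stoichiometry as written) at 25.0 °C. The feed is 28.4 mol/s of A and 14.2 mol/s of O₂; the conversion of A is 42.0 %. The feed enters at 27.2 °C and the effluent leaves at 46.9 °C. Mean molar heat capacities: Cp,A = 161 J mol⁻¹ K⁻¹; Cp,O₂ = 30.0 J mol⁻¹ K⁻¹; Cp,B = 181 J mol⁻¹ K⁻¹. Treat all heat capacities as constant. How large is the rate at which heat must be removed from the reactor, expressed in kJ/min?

Q_out = 189000 kJ/min

Extent of reaction ξ = 0.420 × 28.4 = 11.928 mol/s
Reaction term: ξ·ΔH°_rxn = 11.928 × -273 = -3256.3 kJ/s
Sensible, feed 27.2→25 °C: -10.996 kJ/s
Outlet flows (mol/s): A 16.472, O₂ 8.236, B 11.928
Sensible, products 25→46.9 °C: 110.77 kJ/s
Q = ΔH = -3156.6 kJ/s = -3156.6 kW
Heat removed = 189390 kJ/min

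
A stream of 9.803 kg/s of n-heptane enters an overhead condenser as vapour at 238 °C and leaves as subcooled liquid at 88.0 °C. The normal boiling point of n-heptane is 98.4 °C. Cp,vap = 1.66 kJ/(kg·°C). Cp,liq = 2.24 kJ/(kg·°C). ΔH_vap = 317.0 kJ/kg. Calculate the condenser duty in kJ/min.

vapour 238→98.4 °C: -231.74 kJ/kg
condensation at 98.4 °C: -317 kJ/kg
liquid 98.4→88.0 °C: -23.296 kJ/kg
Δh = -231.74 + -317 + -23.296 = -572.03 kJ/kg
Q = ṁ·Δh = 9.803 kg/s × -572.03 kJ/kg = -5607.6 kJ/s
|Q| = 5607.6 kW = 336460 kJ/min

Q_c = 336000 kJ/min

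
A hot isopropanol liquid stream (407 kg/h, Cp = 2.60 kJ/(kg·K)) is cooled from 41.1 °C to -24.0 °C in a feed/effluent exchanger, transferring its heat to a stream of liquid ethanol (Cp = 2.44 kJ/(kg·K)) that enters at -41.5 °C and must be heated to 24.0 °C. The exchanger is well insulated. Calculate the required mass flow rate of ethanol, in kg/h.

Heat released by hot stream: Q = 407 × 2.60 × (41.1 − -24.0) = 68889 kJ/h
Energy balance on cold side (adiabatic exchanger): Q = ṁ_c·Cp_c·(T_c,out − T_c,in)
ṁ_c = 68889 / [2.44 × (24.0 − -41.5)] = 431.04 kg/h

ṁ_c = 431 kg/h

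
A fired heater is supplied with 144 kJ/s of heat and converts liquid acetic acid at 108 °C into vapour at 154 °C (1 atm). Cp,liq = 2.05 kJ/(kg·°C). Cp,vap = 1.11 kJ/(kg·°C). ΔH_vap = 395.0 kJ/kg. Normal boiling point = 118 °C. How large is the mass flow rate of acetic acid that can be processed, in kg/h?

Δh = 2.05×(118−108) + 395.0 + 1.11×(154−118) = 455.46 kJ/kg
Q = 144 kJ/s = 144 kJ/s = 518400 kJ/h
ṁ = Q/Δh = 518400 / 455.46 = 1138.2 kg/h

ṁ = 1140 kg/h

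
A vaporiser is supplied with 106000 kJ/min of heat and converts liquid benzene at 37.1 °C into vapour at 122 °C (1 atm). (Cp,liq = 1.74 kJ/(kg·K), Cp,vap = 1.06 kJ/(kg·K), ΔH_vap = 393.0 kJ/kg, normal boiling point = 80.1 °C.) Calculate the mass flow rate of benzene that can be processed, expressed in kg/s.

ṁ = 3.45 kg/s

Δh = 1.74×(80.1−37.1) + 393.0 + 1.06×(122−80.1) = 512.23 kJ/kg
Q = 106000 kJ/min = 1766.7 kJ/s = 1766.7 kJ/s
ṁ = Q/Δh = 1766.7 / 512.23 = 3.4489 kg/s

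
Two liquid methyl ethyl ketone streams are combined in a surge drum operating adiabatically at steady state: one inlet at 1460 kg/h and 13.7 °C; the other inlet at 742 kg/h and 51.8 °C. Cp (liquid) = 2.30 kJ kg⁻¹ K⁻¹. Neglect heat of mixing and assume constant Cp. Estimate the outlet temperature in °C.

T_out = 26.5 °C

No heat crosses the boundary, so H_out = H_in.
Σ ṁᵢCp,ᵢTᵢ = 1460×2.30×13.7 + 742×2.30×51.8 = 134410
Σ ṁᵢCp,ᵢ = 1460×2.30 + 742×2.30 = 5064.6
T_out = 134410 / 5064.6 = 26.538 °C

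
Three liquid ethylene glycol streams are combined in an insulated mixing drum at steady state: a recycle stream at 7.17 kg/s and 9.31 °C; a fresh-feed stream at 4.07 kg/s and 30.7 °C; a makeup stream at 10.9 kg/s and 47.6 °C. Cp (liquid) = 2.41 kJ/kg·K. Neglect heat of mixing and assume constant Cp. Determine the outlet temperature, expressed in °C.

T_out = 32.1 °C

No heat crosses the boundary, so H_out = H_in.
T_out = Σ ṁᵢCp,ᵢTᵢ / Σ ṁᵢCp,ᵢ
      = 1712.4 / 53.357 = 32.093 °C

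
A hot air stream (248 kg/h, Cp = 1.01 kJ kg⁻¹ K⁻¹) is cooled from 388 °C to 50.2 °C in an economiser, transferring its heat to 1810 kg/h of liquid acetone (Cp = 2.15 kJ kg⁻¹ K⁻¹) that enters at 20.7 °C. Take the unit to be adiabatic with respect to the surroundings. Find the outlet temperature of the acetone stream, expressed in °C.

Heat released by hot stream: Q = 248 × 1.01 × (388 − 50.2) = 84612 kJ/h
Energy balance on cold side (adiabatic exchanger): Q = ṁ_c·Cp_c·(T_c,out − T_c,in)
T_c,out = 20.7 + 84612/(1810 × 2.15) = 42.443 °C

T_c,out = 42.4 °C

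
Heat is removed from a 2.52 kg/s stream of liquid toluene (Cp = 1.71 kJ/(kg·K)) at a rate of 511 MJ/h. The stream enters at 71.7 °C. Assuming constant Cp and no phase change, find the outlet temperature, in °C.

Q = 511 MJ/h = 141.94 kJ/s
ΔT = Q/(ṁ·Cp) = 141.94/(2.52×1.71) = 32.94 K
T_out = 71.7 − 32.94 = 38.76 °C

T_out = 38.8 °C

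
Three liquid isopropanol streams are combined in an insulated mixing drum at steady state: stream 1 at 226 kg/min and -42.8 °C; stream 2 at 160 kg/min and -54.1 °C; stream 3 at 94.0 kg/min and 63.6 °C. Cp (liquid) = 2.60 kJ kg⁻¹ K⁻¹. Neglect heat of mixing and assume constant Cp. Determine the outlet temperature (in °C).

T_out = -25.7 °C

Adiabatic, steady state ⇒ Σ ṁᵢCp,ᵢ(T_out − Tᵢ) = 0
T_out = Σ ṁᵢCp,ᵢTᵢ / Σ ṁᵢCp,ᵢ
      = -32111 / 1248 = -25.73 °C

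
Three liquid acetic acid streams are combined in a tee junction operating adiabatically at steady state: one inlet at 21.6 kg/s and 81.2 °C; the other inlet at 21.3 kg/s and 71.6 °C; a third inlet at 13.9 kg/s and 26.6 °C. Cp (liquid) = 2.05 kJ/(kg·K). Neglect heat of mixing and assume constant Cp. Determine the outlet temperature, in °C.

Energy balance with Q = 0: Σ ṁᵢCp,ᵢ(T_out − Tᵢ) = 0
T_out = Σ ṁᵢCp,ᵢTᵢ / Σ ṁᵢCp,ᵢ
      = 7479.9 / 116.44 = 64.238 °C

T_out = 64.2 °C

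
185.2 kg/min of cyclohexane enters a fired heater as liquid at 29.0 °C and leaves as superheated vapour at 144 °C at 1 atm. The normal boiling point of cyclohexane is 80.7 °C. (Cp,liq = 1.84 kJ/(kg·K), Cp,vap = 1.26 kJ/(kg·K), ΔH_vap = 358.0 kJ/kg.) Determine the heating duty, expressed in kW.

liquid 29.0→80.7 °C: 95.128 kJ/kg
vaporisation at 80.7 °C: 358 kJ/kg
vapour 80.7→144 °C: 79.758 kJ/kg
Δh = 95.128 + 358 + 79.758 = 532.89 kJ/kg
Q = ṁ·Δh = 185.2 kg/min × 532.89 kJ/kg = 98690 kJ/min
|Q| = 1644.8 kW

Q = 1640 kW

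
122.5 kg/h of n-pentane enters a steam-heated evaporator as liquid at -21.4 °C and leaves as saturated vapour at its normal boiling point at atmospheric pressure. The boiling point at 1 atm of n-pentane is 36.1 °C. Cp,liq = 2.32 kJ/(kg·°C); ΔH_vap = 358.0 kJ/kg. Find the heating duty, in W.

Q = 16700 W

liquid -21.4→36.1 °C: 133.4 kJ/kg
vaporisation at 36.1 °C: 358 kJ/kg
Δh = 133.4 + 358 = 491.4 kJ/kg
Q = ṁ·Δh = 122.5 kg/h × 491.4 kJ/kg = 60196 kJ/h
|Q| = 16.721 kW = 16721 W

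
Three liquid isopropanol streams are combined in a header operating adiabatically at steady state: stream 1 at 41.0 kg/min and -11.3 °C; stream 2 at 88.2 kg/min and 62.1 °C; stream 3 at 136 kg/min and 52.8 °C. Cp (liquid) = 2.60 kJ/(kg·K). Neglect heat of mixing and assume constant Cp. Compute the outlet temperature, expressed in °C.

T_out = 46.0 °C

Energy balance with Q = 0: Σ ṁᵢCp,ᵢ(T_out − Tᵢ) = 0
Σ ṁᵢCp,ᵢTᵢ = 41.0×2.60×-11.3 + 88.2×2.60×62.1 + 136×2.60×52.8 = 31706
Σ ṁᵢCp,ᵢ = 41.0×2.60 + 88.2×2.60 + 136×2.60 = 689.52
T_out = 31706 / 689.52 = 45.983 °C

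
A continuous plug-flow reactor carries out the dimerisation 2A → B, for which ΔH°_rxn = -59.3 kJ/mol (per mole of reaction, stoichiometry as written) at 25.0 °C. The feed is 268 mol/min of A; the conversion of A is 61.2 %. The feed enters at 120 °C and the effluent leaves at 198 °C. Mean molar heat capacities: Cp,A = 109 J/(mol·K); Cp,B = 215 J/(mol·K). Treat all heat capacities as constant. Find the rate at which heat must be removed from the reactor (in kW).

Q_out = 43.8 kW

Extent of reaction ξ = 0.612 × 268 / 2 = 82.008 mol/min
Reaction term: ξ·ΔH°_rxn = 82.008 × -59.3 = -4863.1 kJ/min
Sensible, feed 120→25 °C: -2775.1 kJ/min
Outlet flows (mol/min): A 103.98, B 82.008
Sensible, products 25→198 °C: 5011.1 kJ/min
Q = ΔH = -2627.1 kJ/min = -43.785 kW
Heat removed = 43.785 kW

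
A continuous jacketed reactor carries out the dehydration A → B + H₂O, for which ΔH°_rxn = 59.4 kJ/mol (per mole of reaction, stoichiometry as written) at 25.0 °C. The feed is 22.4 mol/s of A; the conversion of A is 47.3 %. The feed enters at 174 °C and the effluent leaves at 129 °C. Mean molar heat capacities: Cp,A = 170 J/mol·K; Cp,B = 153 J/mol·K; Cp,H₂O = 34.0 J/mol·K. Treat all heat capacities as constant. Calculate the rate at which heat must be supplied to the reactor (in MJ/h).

Extent of reaction ξ = 0.473 × 22.4 = 10.595 mol/s
Reaction term: ξ·ΔH°_rxn = 10.595 × 59.4 = 629.35 kJ/s
Sensible, feed 174→25 °C: -567.39 kJ/s
Outlet flows (mol/s): A 11.805, B 10.595, H₂O 10.595
Sensible, products 25→129 °C: 414.76 kJ/s
Q = ΔH = 476.73 kJ/s = 476.73 kW
Heat supplied = 1716.2 MJ/h

Q_in = 1720 MJ/h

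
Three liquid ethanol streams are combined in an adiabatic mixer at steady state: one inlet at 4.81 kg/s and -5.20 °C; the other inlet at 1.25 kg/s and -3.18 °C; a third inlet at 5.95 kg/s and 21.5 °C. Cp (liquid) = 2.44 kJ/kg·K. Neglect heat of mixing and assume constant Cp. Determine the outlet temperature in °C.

Energy balance with Q = 0: Σ ṁᵢCp,ᵢ(T_out − Tᵢ) = 0
Σ ṁᵢCp,ᵢTᵢ = 4.81×2.44×-5.20 + 1.25×2.44×-3.18 + 5.95×2.44×21.5 = 241.41
Σ ṁᵢCp,ᵢ = 4.81×2.44 + 1.25×2.44 + 5.95×2.44 = 29.304
T_out = 241.41 / 29.304 = 8.238 °C

T_out = 8.24 °C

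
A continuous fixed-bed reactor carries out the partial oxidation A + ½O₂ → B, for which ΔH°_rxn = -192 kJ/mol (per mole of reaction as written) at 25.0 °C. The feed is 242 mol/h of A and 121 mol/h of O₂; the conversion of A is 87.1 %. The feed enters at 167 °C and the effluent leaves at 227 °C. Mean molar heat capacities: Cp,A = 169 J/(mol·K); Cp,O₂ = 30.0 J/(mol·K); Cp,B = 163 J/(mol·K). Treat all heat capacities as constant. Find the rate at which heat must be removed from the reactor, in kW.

Extent of reaction ξ = 0.871 × 242 = 210.78 mol/h
Reaction term: ξ·ΔH°_rxn = 210.78 × -192 = -40470 kJ/h
Sensible, feed 167→25 °C: -6323 kJ/h
Outlet flows (mol/h): A 31.218, O₂ 15.609, B 210.78
Sensible, products 25→227 °C: 8100.5 kJ/h
Q = ΔH = -38693 kJ/h = -10.748 kW
Heat removed = 10.748 kW

Q_out = 10.7 kW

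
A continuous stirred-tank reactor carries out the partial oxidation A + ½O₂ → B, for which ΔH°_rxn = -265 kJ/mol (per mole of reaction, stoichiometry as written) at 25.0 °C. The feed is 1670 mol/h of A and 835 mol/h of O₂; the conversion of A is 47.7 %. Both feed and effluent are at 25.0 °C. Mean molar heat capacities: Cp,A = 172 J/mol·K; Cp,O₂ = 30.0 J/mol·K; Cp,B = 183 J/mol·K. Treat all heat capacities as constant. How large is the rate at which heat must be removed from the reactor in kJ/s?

Extent of reaction ξ = 0.477 × 1670 = 796.59 mol/h
Reaction term: ξ·ΔH°_rxn = 796.59 × -265 = -211100 kJ/h
Q = ΔH = -211100 kJ/h = -58.638 kW
Heat removed = 58.638 kJ/s

Q_out = 58.6 kJ/s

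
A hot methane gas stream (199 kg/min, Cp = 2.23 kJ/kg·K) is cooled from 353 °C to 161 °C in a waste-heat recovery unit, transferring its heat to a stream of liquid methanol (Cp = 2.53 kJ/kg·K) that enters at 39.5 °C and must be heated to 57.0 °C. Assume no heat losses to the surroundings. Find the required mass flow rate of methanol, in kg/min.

Heat released by hot stream: Q = 199 × 2.23 × (353 − 161) = 85204 kJ/min
Energy balance on cold side (adiabatic exchanger): Q = ṁ_c·Cp_c·(T_c,out − T_c,in)
ṁ_c = 85204 / [2.53 × (57.0 − 39.5)] = 1924.4 kg/min

ṁ_c = 1920 kg/min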